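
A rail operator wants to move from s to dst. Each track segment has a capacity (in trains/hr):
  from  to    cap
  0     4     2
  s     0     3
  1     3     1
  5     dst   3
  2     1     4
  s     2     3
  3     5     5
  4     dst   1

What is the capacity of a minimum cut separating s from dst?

2

Max flow = 2 (via 2 augmenting paths).
In the residual at optimum, the set reachable from s is {0, 1, 2, 4, s}.
Cut edges: 1->3 (cap 1), 4->dst (cap 1). Sum = 2.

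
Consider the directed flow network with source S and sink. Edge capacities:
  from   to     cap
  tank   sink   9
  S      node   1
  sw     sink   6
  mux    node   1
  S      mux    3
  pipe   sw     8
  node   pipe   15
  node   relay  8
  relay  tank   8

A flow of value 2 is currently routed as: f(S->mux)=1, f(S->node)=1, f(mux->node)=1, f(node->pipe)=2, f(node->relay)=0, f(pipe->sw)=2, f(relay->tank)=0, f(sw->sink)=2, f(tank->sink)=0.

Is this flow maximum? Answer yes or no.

Residual reachable from S: {S, mux}; sink is not reachable.
Saturated cut: S->node, mux->node with total capacity 2 = current flow value. Flow is maximum.

Yes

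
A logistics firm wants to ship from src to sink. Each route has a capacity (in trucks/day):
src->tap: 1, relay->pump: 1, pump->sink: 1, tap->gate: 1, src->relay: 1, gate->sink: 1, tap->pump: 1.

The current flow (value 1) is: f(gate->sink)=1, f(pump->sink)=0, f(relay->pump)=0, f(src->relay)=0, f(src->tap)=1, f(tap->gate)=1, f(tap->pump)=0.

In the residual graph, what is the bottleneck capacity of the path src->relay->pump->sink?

1

Residual capacities along the path: src->relay: 1, relay->pump: 1, pump->sink: 1.
Minimum is 1.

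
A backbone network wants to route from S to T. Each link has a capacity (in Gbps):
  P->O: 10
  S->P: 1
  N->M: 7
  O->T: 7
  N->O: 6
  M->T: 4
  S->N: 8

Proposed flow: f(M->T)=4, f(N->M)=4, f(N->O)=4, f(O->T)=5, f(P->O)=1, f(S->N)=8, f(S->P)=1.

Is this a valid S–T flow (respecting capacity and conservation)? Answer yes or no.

Yes

Every edge has 0 ≤ f(e) ≤ cap(e).
At each intermediate node, inflow equals outflow.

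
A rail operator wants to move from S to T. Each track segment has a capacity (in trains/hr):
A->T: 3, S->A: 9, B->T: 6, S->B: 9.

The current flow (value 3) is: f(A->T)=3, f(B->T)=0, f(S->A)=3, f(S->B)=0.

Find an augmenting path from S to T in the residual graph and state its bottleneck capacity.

Residual along S->B->T: S->B: 9, B->T: 6.
Bottleneck = min = 6.

S->B->T, bottleneck 6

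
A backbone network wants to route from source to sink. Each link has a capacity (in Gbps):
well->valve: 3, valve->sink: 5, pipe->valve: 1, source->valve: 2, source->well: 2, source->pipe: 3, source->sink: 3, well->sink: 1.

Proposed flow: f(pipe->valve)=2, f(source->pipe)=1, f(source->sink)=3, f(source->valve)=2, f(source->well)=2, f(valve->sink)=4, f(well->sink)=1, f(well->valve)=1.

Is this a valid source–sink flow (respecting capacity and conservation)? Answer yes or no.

No

Capacity violated on pipe->valve: flow 2 > capacity 1.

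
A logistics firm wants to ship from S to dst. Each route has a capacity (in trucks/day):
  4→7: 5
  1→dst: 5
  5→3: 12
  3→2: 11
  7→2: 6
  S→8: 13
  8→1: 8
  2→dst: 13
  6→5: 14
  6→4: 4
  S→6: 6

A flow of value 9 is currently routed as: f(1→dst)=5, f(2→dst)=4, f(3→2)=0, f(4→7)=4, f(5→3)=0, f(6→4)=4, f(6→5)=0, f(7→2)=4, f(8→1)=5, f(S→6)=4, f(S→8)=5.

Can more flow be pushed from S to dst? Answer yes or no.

Residual path S→6→5→3→2→dst has bottleneck 2 > 0.
Pushing 2 along it raises the flow to 11, so the given flow is not maximum.

Yes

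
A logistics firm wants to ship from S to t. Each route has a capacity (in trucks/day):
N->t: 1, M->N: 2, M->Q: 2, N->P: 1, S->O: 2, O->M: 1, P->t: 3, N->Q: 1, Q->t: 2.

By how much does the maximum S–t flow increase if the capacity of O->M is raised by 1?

1

Original max flow = 1.
After raising cap(O->M), augmenting paths through that edge carry 1 more unit.
New max flow = 2. Increase = 1.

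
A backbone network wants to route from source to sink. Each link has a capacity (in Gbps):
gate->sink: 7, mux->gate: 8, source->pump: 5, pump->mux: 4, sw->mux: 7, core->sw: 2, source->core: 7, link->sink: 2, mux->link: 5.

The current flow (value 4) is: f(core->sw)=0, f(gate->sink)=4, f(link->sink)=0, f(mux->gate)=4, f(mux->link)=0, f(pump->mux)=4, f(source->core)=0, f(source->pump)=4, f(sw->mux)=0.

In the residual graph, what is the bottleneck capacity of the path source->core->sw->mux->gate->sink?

2

Residual capacities along the path: source->core: 7, core->sw: 2, sw->mux: 7, mux->gate: 4, gate->sink: 3.
Minimum is 2.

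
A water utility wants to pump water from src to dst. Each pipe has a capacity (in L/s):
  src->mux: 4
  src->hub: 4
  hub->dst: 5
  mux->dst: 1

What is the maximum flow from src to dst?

Augment src->mux->dst: bottleneck 1. Total 1.
Augment src->hub->dst: bottleneck 4. Total 5.
No augmenting path remains in the residual graph.

5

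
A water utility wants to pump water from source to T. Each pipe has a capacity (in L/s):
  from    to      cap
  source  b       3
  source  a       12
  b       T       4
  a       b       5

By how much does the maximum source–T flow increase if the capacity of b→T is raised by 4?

Original max flow = 4.
After raising cap(b→T), augmenting paths through that edge carry 4 more units.
New max flow = 8. Increase = 4.

4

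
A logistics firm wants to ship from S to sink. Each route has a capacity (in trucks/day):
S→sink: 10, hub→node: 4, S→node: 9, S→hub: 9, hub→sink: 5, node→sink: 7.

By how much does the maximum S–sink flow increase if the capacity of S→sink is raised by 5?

5

Original max flow = 22.
After raising cap(S→sink), augmenting paths through that edge carry 5 more units.
New max flow = 27. Increase = 5.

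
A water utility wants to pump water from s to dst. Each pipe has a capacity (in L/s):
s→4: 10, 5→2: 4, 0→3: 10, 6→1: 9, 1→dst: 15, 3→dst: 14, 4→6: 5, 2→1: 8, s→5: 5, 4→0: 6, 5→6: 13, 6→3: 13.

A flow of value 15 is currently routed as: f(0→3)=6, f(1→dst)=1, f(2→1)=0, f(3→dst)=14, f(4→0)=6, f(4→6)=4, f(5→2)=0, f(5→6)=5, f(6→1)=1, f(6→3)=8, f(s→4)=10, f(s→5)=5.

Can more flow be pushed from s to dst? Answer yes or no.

Residual reachable from s: {s}; dst is not reachable.
Saturated cut: s→4, s→5 with total capacity 15 = current flow value. Flow is maximum.

No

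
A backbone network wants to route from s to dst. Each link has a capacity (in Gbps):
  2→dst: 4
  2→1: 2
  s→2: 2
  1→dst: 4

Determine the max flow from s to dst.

Augment s→2→dst: bottleneck 2. Total 2.
No augmenting path remains in the residual graph.

2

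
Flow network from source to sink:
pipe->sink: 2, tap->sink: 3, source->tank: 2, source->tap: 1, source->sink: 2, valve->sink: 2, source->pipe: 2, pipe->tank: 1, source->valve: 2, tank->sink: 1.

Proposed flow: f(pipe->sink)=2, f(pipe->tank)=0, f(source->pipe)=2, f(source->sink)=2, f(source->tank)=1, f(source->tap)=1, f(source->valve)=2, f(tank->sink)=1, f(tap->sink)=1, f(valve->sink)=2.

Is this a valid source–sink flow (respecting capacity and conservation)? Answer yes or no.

Yes

Every edge has 0 ≤ f(e) ≤ cap(e).
At each intermediate node, inflow equals outflow.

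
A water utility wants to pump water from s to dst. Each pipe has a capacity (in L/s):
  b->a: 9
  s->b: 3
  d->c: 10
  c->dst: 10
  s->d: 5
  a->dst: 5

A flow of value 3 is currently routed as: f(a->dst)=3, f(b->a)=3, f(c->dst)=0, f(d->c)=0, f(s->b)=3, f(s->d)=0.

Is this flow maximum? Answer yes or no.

No

Residual path s->d->c->dst has bottleneck 5 > 0.
Pushing 5 along it raises the flow to 8, so the given flow is not maximum.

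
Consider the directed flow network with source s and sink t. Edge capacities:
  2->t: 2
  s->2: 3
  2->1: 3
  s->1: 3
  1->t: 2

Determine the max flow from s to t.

4

Augment s->2->t: bottleneck 2. Total 2.
Augment s->1->t: bottleneck 2. Total 4.
No augmenting path remains in the residual graph.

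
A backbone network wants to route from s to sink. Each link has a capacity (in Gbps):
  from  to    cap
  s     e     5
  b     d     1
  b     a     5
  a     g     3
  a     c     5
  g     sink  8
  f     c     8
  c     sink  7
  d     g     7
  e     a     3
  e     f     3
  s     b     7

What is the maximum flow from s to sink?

11

Augment s->e->f->c->sink: bottleneck 3. Total 3.
Augment s->e->a->c->sink: bottleneck 2. Total 5.
Augment s->b->a->c->sink: bottleneck 2. Total 7.
Augment s->b->a->g->sink: bottleneck 3. Total 10.
Augment s->b->d->g->sink: bottleneck 1. Total 11.
No augmenting path remains in the residual graph.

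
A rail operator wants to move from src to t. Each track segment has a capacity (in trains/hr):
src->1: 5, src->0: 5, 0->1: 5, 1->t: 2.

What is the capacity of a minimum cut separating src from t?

Max flow = 2 (via 1 augmenting path).
In the residual at optimum, the set reachable from src is {0, 1, src}.
Cut edges: 1->t (cap 2). Sum = 2.

2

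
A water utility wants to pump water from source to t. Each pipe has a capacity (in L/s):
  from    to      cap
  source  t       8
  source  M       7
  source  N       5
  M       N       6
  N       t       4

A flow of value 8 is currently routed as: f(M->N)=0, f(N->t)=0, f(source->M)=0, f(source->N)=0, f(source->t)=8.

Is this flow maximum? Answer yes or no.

No

Residual path source->N->t has bottleneck 4 > 0.
Pushing 4 along it raises the flow to 12, so the given flow is not maximum.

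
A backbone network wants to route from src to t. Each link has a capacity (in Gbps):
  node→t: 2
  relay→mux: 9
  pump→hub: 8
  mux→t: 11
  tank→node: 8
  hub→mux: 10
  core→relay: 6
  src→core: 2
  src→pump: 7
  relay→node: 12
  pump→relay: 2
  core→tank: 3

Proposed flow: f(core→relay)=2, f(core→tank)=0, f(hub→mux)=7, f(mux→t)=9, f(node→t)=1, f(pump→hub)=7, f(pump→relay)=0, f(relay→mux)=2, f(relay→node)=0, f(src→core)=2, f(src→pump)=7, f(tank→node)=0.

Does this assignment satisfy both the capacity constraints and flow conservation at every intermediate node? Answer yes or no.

No

Conservation fails at node: inflow 0 ≠ outflow 1.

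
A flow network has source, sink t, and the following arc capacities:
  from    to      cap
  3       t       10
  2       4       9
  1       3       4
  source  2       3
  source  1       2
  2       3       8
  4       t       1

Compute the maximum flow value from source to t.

Augment source→2→4→t: bottleneck 1. Total 1.
Augment source→2→3→t: bottleneck 2. Total 3.
Augment source→1→3→t: bottleneck 2. Total 5.
No augmenting path remains in the residual graph.

5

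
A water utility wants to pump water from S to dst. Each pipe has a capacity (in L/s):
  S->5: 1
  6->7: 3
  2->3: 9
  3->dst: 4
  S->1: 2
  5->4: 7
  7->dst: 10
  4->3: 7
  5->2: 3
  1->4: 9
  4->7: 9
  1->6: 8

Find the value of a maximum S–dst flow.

Augment S->5->2->3->dst: bottleneck 1. Total 1.
Augment S->1->4->3->dst: bottleneck 2. Total 3.
No augmenting path remains in the residual graph.

3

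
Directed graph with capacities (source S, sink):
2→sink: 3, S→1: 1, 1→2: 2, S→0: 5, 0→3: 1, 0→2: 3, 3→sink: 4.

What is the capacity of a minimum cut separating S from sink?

Max flow = 4 (via 2 augmenting paths).
In the residual at optimum, the set reachable from S is {0, 1, 2, S}.
Cut edges: 0→3 (cap 1), 2→sink (cap 3). Sum = 4.

4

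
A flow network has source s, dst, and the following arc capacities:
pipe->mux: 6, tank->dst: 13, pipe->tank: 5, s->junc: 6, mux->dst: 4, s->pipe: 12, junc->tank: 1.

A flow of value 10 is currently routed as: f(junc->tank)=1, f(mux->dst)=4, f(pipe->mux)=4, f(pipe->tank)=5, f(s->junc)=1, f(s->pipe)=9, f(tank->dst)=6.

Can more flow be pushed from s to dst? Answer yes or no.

No

Residual reachable from s: {junc, mux, pipe, s}; dst is not reachable.
Saturated cut: pipe->tank, mux->dst, junc->tank with total capacity 10 = current flow value. Flow is maximum.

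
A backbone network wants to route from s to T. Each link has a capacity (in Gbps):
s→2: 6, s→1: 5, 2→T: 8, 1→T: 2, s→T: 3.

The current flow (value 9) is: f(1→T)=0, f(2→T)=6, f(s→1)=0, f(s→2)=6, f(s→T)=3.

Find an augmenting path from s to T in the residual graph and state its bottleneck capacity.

s→1→T, bottleneck 2

Residual along s→1→T: s→1: 5, 1→T: 2.
Bottleneck = min = 2.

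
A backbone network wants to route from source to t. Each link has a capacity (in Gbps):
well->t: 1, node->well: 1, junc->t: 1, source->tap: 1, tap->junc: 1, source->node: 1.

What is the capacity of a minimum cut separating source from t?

Max flow = 2 (via 2 augmenting paths).
In the residual at optimum, the set reachable from source is {source}.
Cut edges: source->tap (cap 1), source->node (cap 1). Sum = 2.

2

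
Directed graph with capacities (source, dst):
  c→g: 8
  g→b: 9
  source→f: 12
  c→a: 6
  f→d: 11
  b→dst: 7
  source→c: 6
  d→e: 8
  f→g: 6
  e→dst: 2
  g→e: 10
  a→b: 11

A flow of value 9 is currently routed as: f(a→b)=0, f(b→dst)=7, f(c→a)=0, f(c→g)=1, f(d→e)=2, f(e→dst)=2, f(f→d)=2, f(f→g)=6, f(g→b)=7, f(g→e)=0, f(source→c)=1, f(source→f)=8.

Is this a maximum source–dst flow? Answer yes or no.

Yes

Residual reachable from source: {a, b, c, d, e, f, g, source}; dst is not reachable.
Saturated cut: e→dst, b→dst with total capacity 9 = current flow value. Flow is maximum.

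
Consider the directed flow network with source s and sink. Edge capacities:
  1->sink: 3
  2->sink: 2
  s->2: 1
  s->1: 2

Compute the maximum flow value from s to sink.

Augment s->1->sink: bottleneck 2. Total 2.
Augment s->2->sink: bottleneck 1. Total 3.
No augmenting path remains in the residual graph.

3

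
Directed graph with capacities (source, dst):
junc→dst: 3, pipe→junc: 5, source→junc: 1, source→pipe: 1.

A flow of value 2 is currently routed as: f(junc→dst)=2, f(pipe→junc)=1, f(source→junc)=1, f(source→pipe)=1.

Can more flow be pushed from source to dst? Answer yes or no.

No

Residual reachable from source: {source}; dst is not reachable.
Saturated cut: source→pipe, source→junc with total capacity 2 = current flow value. Flow is maximum.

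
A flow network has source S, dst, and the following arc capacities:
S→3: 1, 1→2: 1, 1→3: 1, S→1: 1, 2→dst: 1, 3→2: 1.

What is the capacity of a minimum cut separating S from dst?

Max flow = 1 (via 1 augmenting path).
In the residual at optimum, the set reachable from S is {1, 2, 3, S}.
Cut edges: 2→dst (cap 1). Sum = 1.

1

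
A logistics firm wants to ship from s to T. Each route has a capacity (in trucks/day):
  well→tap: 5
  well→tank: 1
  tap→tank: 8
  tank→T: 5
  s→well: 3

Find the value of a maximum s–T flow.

3

Augment s→well→tank→T: bottleneck 1. Total 1.
Augment s→well→tap→tank→T: bottleneck 2. Total 3.
No augmenting path remains in the residual graph.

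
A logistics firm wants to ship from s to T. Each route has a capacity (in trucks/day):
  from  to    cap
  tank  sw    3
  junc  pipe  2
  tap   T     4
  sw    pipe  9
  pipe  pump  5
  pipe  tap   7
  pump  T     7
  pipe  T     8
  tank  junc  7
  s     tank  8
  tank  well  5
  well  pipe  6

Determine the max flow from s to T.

Augment s->tank->well->pipe->T: bottleneck 5. Total 5.
Augment s->tank->sw->pipe->T: bottleneck 3. Total 8.
No augmenting path remains in the residual graph.

8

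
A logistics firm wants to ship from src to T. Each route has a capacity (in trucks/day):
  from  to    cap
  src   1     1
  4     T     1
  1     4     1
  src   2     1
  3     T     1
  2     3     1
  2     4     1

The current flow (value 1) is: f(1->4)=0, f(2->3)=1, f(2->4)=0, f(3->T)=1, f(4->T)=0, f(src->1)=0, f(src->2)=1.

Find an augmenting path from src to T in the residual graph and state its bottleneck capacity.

Residual along src->1->4->T: src->1: 1, 1->4: 1, 4->T: 1.
Bottleneck = min = 1.

src->1->4->T, bottleneck 1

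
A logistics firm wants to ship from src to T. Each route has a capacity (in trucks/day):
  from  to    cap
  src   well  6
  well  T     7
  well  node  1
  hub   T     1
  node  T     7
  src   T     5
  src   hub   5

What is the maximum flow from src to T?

Augment src→T: bottleneck 5. Total 5.
Augment src→well→T: bottleneck 6. Total 11.
Augment src→hub→T: bottleneck 1. Total 12.
No augmenting path remains in the residual graph.

12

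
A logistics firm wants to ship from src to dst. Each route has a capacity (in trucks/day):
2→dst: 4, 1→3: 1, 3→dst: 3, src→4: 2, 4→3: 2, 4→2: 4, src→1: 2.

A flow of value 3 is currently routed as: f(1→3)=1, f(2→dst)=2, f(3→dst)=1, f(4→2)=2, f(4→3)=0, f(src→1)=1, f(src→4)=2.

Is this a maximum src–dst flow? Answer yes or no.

Yes

Residual reachable from src: {1, src}; dst is not reachable.
Saturated cut: src→4, 1→3 with total capacity 3 = current flow value. Flow is maximum.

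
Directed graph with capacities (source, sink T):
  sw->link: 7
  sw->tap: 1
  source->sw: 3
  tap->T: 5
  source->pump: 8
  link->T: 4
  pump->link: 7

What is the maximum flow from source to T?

Augment source->sw->link->T: bottleneck 3. Total 3.
Augment source->pump->link->T: bottleneck 1. Total 4.
Augment source->pump->link->sw->tap->T: bottleneck 1. Total 5.
No augmenting path remains in the residual graph.

5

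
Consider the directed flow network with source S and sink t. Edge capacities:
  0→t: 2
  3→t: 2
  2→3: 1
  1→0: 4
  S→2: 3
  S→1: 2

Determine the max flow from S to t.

3

Augment S→2→3→t: bottleneck 1. Total 1.
Augment S→1→0→t: bottleneck 2. Total 3.
No augmenting path remains in the residual graph.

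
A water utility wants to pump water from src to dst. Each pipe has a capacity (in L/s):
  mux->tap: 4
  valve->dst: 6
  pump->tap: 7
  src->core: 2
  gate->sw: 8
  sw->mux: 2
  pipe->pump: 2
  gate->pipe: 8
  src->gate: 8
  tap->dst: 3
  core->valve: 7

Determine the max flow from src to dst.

5

Augment src->core->valve->dst: bottleneck 2. Total 2.
Augment src->gate->pipe->pump->tap->dst: bottleneck 2. Total 4.
Augment src->gate->sw->mux->tap->dst: bottleneck 1. Total 5.
No augmenting path remains in the residual graph.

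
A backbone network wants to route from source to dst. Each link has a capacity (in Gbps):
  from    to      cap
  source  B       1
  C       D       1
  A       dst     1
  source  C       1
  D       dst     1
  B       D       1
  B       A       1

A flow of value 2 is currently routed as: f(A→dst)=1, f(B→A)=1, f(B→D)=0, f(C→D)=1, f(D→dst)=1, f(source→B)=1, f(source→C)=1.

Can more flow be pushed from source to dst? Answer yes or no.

No

Residual reachable from source: {source}; dst is not reachable.
Saturated cut: source→B, source→C with total capacity 2 = current flow value. Flow is maximum.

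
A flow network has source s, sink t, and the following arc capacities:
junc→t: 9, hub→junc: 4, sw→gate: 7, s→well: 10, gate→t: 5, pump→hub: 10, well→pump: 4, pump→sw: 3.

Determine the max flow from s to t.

Augment s→well→pump→hub→junc→t: bottleneck 4. Total 4.
No augmenting path remains in the residual graph.

4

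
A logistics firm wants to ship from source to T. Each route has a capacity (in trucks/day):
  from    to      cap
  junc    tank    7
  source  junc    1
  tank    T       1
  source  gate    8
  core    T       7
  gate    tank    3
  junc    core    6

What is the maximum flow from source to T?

Augment source->junc->core->T: bottleneck 1. Total 1.
Augment source->gate->tank->T: bottleneck 1. Total 2.
No augmenting path remains in the residual graph.

2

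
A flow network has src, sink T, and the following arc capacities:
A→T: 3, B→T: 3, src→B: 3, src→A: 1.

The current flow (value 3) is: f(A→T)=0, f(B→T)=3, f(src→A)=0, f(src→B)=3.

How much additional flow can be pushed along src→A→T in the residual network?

Residual capacities along the path: src→A: 1, A→T: 3.
Minimum is 1.

1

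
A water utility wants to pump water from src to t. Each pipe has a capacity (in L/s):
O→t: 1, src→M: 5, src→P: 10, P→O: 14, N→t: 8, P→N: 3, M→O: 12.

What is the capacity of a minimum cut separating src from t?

Max flow = 4 (via 2 augmenting paths).
In the residual at optimum, the set reachable from src is {M, O, P, src}.
Cut edges: P→N (cap 3), O→t (cap 1). Sum = 4.

4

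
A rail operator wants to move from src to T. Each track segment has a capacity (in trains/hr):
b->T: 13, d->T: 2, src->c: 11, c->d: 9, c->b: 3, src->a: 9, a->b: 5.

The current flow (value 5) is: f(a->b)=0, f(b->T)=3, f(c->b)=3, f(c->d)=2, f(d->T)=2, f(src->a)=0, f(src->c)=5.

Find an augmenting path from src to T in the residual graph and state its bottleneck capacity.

src->a->b->T, bottleneck 5

Residual along src->a->b->T: src->a: 9, a->b: 5, b->T: 10.
Bottleneck = min = 5.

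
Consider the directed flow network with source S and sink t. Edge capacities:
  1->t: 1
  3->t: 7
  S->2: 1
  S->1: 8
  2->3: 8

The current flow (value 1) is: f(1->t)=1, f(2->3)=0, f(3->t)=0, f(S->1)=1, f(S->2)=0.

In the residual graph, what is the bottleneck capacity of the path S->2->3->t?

Residual capacities along the path: S->2: 1, 2->3: 8, 3->t: 7.
Minimum is 1.

1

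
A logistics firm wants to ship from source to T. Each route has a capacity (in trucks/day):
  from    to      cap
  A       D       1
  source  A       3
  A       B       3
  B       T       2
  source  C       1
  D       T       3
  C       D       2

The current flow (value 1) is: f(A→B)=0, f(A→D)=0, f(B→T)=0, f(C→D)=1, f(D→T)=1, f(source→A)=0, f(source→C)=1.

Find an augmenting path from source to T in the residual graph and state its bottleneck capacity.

Residual along source→A→D→T: source→A: 3, A→D: 1, D→T: 2.
Bottleneck = min = 1.

source→A→D→T, bottleneck 1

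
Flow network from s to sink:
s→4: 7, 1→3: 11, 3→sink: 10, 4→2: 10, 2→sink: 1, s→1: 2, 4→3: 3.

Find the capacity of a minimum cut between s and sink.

Max flow = 6 (via 3 augmenting paths).
In the residual at optimum, the set reachable from s is {2, 4, s}.
Cut edges: s→1 (cap 2), 4→3 (cap 3), 2→sink (cap 1). Sum = 6.

6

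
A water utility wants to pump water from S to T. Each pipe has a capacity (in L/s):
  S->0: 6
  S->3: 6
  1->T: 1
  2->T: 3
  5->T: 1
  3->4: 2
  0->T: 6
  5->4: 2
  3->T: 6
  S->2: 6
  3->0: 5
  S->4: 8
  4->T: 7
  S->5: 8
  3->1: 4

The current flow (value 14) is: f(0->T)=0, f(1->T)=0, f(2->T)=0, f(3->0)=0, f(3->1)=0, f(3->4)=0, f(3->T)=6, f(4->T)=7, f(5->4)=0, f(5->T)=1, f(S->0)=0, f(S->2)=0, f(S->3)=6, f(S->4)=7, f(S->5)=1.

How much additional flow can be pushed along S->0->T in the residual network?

6

Residual capacities along the path: S->0: 6, 0->T: 6.
Minimum is 6.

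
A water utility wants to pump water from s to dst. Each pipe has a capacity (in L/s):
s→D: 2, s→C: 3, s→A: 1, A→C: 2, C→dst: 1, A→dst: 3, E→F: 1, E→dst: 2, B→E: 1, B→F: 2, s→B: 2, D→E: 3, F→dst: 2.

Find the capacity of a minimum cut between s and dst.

6

Max flow = 6 (via 4 augmenting paths).
In the residual at optimum, the set reachable from s is {C, s}.
Cut edges: s→D (cap 2), s→B (cap 2), s→A (cap 1), C→dst (cap 1). Sum = 6.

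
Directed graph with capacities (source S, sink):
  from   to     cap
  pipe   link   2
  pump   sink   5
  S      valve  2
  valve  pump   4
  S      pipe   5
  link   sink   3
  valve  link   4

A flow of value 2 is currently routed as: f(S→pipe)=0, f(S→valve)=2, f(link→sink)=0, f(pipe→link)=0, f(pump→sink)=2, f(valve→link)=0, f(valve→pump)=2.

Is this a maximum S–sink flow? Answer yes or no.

No

Residual path S→pipe→link→sink has bottleneck 2 > 0.
Pushing 2 along it raises the flow to 4, so the given flow is not maximum.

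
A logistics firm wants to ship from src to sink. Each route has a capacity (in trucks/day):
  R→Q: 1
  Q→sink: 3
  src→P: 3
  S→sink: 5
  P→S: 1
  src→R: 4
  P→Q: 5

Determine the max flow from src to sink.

4

Augment src→P→S→sink: bottleneck 1. Total 1.
Augment src→P→Q→sink: bottleneck 2. Total 3.
Augment src→R→Q→sink: bottleneck 1. Total 4.
No augmenting path remains in the residual graph.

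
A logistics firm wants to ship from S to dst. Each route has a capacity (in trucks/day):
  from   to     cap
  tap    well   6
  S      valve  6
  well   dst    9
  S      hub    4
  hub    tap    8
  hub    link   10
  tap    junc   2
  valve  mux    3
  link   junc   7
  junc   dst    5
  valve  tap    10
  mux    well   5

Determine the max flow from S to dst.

Augment S→hub→link→junc→dst: bottleneck 4. Total 4.
Augment S→valve→tap→junc→dst: bottleneck 1. Total 5.
Augment S→valve→tap→well→dst: bottleneck 5. Total 10.
No augmenting path remains in the residual graph.

10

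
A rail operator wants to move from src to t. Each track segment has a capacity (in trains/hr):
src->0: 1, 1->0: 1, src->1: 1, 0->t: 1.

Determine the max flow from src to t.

1

Augment src->0->t: bottleneck 1. Total 1.
No augmenting path remains in the residual graph.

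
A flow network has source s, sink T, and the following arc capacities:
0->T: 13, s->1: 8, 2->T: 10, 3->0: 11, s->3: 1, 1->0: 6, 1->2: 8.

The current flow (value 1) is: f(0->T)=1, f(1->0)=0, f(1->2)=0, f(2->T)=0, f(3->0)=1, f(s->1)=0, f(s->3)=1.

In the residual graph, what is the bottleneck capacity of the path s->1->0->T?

6

Residual capacities along the path: s->1: 8, 1->0: 6, 0->T: 12.
Minimum is 6.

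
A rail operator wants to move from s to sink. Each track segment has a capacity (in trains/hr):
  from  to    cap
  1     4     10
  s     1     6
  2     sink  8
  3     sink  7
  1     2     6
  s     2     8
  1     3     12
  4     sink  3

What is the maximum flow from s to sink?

Augment s→2→sink: bottleneck 8. Total 8.
Augment s→1→3→sink: bottleneck 6. Total 14.
No augmenting path remains in the residual graph.

14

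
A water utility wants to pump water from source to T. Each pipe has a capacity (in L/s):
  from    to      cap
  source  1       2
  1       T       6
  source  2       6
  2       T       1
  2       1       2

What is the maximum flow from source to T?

5

Augment source→2→T: bottleneck 1. Total 1.
Augment source→1→T: bottleneck 2. Total 3.
Augment source→2→1→T: bottleneck 2. Total 5.
No augmenting path remains in the residual graph.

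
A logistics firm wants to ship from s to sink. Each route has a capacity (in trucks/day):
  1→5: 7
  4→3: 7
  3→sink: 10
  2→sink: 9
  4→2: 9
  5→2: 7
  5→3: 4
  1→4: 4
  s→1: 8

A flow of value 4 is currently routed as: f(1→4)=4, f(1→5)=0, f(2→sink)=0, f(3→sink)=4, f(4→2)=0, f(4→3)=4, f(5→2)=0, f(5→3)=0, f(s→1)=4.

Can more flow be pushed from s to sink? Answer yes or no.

Residual path s→1→5→2→sink has bottleneck 4 > 0.
Pushing 4 along it raises the flow to 8, so the given flow is not maximum.

Yes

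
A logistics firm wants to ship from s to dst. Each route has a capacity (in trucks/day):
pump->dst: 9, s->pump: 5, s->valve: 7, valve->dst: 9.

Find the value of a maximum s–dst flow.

Augment s->valve->dst: bottleneck 7. Total 7.
Augment s->pump->dst: bottleneck 5. Total 12.
No augmenting path remains in the residual graph.

12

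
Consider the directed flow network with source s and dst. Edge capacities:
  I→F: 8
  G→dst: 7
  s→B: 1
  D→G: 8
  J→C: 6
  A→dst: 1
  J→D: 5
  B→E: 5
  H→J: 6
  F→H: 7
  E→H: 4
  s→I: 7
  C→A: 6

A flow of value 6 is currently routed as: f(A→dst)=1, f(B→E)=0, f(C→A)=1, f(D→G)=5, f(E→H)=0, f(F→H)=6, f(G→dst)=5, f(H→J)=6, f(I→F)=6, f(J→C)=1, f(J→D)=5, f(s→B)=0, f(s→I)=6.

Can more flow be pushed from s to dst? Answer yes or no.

No

Residual reachable from s: {B, E, F, H, I, s}; dst is not reachable.
Saturated cut: H→J with total capacity 6 = current flow value. Flow is maximum.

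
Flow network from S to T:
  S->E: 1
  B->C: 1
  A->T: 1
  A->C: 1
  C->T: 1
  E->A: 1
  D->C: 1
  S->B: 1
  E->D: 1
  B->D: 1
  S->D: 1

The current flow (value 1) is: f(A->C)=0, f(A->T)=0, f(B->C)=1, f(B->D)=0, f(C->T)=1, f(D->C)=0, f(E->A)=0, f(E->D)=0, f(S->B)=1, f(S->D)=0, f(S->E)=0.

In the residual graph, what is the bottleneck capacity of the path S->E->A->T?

Residual capacities along the path: S->E: 1, E->A: 1, A->T: 1.
Minimum is 1.

1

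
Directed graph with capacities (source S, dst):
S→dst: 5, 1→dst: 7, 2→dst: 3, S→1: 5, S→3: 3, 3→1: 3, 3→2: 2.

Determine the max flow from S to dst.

13

Augment S→dst: bottleneck 5. Total 5.
Augment S→1→dst: bottleneck 5. Total 10.
Augment S→3→2→dst: bottleneck 2. Total 12.
Augment S→3→1→dst: bottleneck 1. Total 13.
No augmenting path remains in the residual graph.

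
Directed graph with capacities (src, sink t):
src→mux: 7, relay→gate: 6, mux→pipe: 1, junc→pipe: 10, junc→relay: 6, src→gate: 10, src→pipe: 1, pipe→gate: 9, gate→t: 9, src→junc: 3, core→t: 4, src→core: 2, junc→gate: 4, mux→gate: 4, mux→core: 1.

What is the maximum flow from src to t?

12

Augment src→core→t: bottleneck 2. Total 2.
Augment src→gate→t: bottleneck 9. Total 11.
Augment src→mux→core→t: bottleneck 1. Total 12.
No augmenting path remains in the residual graph.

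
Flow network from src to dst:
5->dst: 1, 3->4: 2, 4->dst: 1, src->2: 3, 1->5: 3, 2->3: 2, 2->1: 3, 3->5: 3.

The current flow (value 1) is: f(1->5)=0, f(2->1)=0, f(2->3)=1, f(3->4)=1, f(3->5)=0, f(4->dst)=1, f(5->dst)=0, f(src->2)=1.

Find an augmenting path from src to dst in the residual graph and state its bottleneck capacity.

src->2->3->5->dst, bottleneck 1

Residual along src->2->3->5->dst: src->2: 2, 2->3: 1, 3->5: 3, 5->dst: 1.
Bottleneck = min = 1.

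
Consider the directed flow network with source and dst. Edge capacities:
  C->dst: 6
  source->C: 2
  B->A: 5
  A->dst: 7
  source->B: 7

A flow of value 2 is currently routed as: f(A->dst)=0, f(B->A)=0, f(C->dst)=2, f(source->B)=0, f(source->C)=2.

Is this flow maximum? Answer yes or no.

No

Residual path source->B->A->dst has bottleneck 5 > 0.
Pushing 5 along it raises the flow to 7, so the given flow is not maximum.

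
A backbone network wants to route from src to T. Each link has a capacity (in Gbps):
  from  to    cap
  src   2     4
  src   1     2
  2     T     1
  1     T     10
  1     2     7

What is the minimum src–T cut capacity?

Max flow = 3 (via 2 augmenting paths).
In the residual at optimum, the set reachable from src is {2, src}.
Cut edges: src->1 (cap 2), 2->T (cap 1). Sum = 3.

3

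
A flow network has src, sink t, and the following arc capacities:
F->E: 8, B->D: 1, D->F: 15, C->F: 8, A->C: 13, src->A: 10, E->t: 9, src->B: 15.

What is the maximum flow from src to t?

8

Augment src->A->C->F->E->t: bottleneck 8. Total 8.
No augmenting path remains in the residual graph.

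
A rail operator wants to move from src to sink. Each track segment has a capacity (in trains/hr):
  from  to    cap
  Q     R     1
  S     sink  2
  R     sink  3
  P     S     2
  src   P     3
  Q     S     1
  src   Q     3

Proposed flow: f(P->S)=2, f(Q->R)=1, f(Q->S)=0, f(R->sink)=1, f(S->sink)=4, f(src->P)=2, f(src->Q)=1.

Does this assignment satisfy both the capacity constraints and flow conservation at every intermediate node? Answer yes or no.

Capacity violated on S->sink: flow 4 > capacity 2.

No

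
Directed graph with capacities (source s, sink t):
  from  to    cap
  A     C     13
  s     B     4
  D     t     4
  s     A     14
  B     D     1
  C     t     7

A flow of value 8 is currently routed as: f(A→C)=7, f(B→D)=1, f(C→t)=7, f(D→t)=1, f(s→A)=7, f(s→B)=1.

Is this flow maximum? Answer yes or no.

Yes

Residual reachable from s: {A, B, C, s}; t is not reachable.
Saturated cut: B→D, C→t with total capacity 8 = current flow value. Flow is maximum.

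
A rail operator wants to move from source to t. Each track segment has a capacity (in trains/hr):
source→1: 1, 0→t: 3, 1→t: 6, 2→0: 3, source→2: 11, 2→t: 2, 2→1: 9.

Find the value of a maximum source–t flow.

11

Augment source→2→t: bottleneck 2. Total 2.
Augment source→1→t: bottleneck 1. Total 3.
Augment source→2→0→t: bottleneck 3. Total 6.
Augment source→2→1→t: bottleneck 5. Total 11.
No augmenting path remains in the residual graph.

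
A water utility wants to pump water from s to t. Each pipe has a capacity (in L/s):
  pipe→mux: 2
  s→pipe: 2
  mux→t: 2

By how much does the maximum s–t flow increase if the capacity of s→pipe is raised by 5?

0

Original max flow = 2.
Even with extra capacity on s→pipe, another cut of capacity 2 remains binding.
New max flow = 2. Increase = 0.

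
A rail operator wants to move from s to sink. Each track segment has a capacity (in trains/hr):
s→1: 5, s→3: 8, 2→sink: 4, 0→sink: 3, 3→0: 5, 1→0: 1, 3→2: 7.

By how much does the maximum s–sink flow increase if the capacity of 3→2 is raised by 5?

Original max flow = 7.
Edge 3→2 does not cross the min cut (source side {0, 1, 2, 3, s}), so extra capacity there cannot help.
New max flow = 7. Increase = 0.

0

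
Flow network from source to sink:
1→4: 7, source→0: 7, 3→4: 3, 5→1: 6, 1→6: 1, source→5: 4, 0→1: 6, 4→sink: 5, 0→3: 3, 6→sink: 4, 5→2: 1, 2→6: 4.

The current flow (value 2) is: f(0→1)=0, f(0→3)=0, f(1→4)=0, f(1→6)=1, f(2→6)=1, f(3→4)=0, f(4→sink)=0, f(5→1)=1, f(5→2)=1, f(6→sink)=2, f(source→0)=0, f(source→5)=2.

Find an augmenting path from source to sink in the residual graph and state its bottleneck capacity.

source→5→1→4→sink, bottleneck 2

Residual along source→5→1→4→sink: source→5: 2, 5→1: 5, 1→4: 7, 4→sink: 5.
Bottleneck = min = 2.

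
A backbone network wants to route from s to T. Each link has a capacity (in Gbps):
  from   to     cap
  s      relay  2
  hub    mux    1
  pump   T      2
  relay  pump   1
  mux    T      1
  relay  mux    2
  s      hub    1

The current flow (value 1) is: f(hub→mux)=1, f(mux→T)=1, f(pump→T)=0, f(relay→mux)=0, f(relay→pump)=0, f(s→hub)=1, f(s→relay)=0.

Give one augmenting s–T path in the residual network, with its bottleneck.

s→relay→pump→T, bottleneck 1

Residual along s→relay→pump→T: s→relay: 2, relay→pump: 1, pump→T: 2.
Bottleneck = min = 1.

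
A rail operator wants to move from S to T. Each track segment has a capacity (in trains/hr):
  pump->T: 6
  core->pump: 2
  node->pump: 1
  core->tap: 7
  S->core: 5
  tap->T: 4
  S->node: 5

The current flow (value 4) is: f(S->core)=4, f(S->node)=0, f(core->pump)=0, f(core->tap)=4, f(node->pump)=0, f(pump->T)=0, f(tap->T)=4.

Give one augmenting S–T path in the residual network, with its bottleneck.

S->core->pump->T, bottleneck 1

Residual along S->core->pump->T: S->core: 1, core->pump: 2, pump->T: 6.
Bottleneck = min = 1.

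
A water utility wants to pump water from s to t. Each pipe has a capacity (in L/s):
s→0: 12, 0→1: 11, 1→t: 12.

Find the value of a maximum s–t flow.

11

Augment s→0→1→t: bottleneck 11. Total 11.
No augmenting path remains in the residual graph.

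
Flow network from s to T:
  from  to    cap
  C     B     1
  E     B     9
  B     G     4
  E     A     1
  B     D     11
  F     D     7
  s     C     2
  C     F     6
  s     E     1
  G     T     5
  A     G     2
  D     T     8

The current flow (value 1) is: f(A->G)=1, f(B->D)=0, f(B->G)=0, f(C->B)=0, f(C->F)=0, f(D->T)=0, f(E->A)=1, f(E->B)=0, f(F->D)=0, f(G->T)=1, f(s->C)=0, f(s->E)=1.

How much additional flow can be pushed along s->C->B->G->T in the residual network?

Residual capacities along the path: s->C: 2, C->B: 1, B->G: 4, G->T: 4.
Minimum is 1.

1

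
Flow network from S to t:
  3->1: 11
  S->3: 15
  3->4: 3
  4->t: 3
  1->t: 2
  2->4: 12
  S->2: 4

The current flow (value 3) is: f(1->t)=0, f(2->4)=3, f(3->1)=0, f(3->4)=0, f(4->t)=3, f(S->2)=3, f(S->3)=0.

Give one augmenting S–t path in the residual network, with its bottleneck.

Residual along S->3->1->t: S->3: 15, 3->1: 11, 1->t: 2.
Bottleneck = min = 2.

S->3->1->t, bottleneck 2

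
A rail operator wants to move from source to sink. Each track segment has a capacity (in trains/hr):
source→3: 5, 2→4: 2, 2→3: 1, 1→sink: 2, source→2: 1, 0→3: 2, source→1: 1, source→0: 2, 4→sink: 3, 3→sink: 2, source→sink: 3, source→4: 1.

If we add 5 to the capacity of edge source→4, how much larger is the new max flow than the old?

1

Original max flow = 8.
After raising cap(source→4), augmenting paths through that edge carry 1 more unit.
New max flow = 9. Increase = 1.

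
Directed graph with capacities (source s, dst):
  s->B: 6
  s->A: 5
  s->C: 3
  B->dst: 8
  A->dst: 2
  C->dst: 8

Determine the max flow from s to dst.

11

Augment s->B->dst: bottleneck 6. Total 6.
Augment s->C->dst: bottleneck 3. Total 9.
Augment s->A->dst: bottleneck 2. Total 11.
No augmenting path remains in the residual graph.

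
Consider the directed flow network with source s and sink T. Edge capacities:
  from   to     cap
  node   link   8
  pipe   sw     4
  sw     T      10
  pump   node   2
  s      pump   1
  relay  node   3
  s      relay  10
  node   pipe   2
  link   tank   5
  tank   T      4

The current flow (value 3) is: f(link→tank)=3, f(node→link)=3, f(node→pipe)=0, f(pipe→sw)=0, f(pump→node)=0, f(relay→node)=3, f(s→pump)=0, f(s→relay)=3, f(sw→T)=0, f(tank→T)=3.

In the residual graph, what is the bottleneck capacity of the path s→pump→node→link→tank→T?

Residual capacities along the path: s→pump: 1, pump→node: 2, node→link: 5, link→tank: 2, tank→T: 1.
Minimum is 1.

1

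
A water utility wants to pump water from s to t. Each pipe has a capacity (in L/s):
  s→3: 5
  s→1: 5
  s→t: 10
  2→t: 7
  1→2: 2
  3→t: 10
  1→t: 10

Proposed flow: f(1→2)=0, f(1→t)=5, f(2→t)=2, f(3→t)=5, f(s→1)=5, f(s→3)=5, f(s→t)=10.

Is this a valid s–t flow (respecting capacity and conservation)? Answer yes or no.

No

Conservation fails at 2: inflow 0 ≠ outflow 2.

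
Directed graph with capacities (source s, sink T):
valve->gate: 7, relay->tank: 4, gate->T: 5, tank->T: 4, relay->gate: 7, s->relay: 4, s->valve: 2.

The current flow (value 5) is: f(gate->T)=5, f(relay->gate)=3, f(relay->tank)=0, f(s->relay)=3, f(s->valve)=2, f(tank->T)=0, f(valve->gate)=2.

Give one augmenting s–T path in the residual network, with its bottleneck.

s->relay->tank->T, bottleneck 1

Residual along s->relay->tank->T: s->relay: 1, relay->tank: 4, tank->T: 4.
Bottleneck = min = 1.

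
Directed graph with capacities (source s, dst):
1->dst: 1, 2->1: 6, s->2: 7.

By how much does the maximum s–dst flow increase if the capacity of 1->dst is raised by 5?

Original max flow = 1.
After raising cap(1->dst), augmenting paths through that edge carry 5 more units.
New max flow = 6. Increase = 5.

5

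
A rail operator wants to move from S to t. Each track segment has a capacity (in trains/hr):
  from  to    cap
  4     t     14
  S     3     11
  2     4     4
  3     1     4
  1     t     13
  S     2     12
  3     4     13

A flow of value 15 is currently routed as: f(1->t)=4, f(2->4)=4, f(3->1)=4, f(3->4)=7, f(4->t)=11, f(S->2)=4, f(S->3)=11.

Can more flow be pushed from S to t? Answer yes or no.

Residual reachable from S: {2, S}; t is not reachable.
Saturated cut: S->3, 2->4 with total capacity 15 = current flow value. Flow is maximum.

No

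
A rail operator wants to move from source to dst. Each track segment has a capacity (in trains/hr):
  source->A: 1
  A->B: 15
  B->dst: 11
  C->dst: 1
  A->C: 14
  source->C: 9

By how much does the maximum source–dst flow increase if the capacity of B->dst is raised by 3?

0

Original max flow = 2.
Edge B->dst does not cross the min cut (source side {C, source}), so extra capacity there cannot help.
New max flow = 2. Increase = 0.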